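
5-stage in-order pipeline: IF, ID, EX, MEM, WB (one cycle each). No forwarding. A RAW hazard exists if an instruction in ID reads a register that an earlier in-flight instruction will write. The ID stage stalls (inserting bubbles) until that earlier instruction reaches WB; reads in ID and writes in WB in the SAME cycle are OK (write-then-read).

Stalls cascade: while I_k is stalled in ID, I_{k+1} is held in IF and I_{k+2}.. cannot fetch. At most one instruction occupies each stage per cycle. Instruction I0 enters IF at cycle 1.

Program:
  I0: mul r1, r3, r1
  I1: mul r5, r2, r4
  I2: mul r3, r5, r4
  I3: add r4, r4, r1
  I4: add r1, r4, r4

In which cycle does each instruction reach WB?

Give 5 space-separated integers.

I0 mul r1 <- r3,r1: IF@1 ID@2 stall=0 (-) EX@3 MEM@4 WB@5
I1 mul r5 <- r2,r4: IF@2 ID@3 stall=0 (-) EX@4 MEM@5 WB@6
I2 mul r3 <- r5,r4: IF@3 ID@4 stall=2 (RAW on I1.r5 (WB@6)) EX@7 MEM@8 WB@9
I3 add r4 <- r4,r1: IF@4 ID@7 stall=0 (-) EX@8 MEM@9 WB@10
I4 add r1 <- r4,r4: IF@7 ID@8 stall=2 (RAW on I3.r4 (WB@10)) EX@11 MEM@12 WB@13

Answer: 5 6 9 10 13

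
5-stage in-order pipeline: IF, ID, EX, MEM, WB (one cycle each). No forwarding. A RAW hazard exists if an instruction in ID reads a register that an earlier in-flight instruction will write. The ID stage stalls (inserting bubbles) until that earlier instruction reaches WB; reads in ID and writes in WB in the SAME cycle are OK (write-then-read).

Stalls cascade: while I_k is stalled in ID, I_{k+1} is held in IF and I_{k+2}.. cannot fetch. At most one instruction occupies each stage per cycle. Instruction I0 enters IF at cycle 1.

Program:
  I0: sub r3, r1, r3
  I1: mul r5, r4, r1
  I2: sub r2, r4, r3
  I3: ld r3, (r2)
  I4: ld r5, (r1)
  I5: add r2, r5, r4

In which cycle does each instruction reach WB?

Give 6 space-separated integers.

Answer: 5 6 8 11 12 15

Derivation:
I0 sub r3 <- r1,r3: IF@1 ID@2 stall=0 (-) EX@3 MEM@4 WB@5
I1 mul r5 <- r4,r1: IF@2 ID@3 stall=0 (-) EX@4 MEM@5 WB@6
I2 sub r2 <- r4,r3: IF@3 ID@4 stall=1 (RAW on I0.r3 (WB@5)) EX@6 MEM@7 WB@8
I3 ld r3 <- r2: IF@4 ID@6 stall=2 (RAW on I2.r2 (WB@8)) EX@9 MEM@10 WB@11
I4 ld r5 <- r1: IF@6 ID@9 stall=0 (-) EX@10 MEM@11 WB@12
I5 add r2 <- r5,r4: IF@9 ID@10 stall=2 (RAW on I4.r5 (WB@12)) EX@13 MEM@14 WB@15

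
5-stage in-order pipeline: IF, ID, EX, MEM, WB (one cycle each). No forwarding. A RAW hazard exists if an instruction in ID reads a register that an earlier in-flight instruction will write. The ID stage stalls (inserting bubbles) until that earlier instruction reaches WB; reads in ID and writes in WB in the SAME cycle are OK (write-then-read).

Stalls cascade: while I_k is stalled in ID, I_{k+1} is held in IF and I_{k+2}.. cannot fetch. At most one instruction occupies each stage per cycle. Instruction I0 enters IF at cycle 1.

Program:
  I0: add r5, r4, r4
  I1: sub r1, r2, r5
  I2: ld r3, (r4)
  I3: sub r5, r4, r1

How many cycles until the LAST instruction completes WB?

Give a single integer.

I0 add r5 <- r4,r4: IF@1 ID@2 stall=0 (-) EX@3 MEM@4 WB@5
I1 sub r1 <- r2,r5: IF@2 ID@3 stall=2 (RAW on I0.r5 (WB@5)) EX@6 MEM@7 WB@8
I2 ld r3 <- r4: IF@3 ID@6 stall=0 (-) EX@7 MEM@8 WB@9
I3 sub r5 <- r4,r1: IF@6 ID@7 stall=1 (RAW on I1.r1 (WB@8)) EX@9 MEM@10 WB@11

Answer: 11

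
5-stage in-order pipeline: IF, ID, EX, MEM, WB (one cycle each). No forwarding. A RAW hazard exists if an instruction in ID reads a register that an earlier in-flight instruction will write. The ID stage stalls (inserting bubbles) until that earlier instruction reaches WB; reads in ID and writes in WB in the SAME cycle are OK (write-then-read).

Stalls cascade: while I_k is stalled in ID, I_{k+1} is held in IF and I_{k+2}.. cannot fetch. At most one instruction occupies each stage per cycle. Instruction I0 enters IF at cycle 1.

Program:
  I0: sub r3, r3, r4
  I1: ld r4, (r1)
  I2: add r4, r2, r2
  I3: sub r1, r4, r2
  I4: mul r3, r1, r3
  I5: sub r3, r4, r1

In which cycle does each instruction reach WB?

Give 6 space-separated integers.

I0 sub r3 <- r3,r4: IF@1 ID@2 stall=0 (-) EX@3 MEM@4 WB@5
I1 ld r4 <- r1: IF@2 ID@3 stall=0 (-) EX@4 MEM@5 WB@6
I2 add r4 <- r2,r2: IF@3 ID@4 stall=0 (-) EX@5 MEM@6 WB@7
I3 sub r1 <- r4,r2: IF@4 ID@5 stall=2 (RAW on I2.r4 (WB@7)) EX@8 MEM@9 WB@10
I4 mul r3 <- r1,r3: IF@5 ID@8 stall=2 (RAW on I3.r1 (WB@10)) EX@11 MEM@12 WB@13
I5 sub r3 <- r4,r1: IF@8 ID@11 stall=0 (-) EX@12 MEM@13 WB@14

Answer: 5 6 7 10 13 14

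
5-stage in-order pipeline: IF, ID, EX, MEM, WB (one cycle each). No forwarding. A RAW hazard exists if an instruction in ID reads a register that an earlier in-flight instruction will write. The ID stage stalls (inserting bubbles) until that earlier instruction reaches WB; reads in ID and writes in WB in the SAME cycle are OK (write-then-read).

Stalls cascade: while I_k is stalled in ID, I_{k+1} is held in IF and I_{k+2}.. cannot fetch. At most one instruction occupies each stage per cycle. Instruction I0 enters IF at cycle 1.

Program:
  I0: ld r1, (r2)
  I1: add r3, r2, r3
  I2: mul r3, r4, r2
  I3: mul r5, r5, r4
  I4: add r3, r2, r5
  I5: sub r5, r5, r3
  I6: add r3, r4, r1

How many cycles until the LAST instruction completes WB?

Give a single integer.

I0 ld r1 <- r2: IF@1 ID@2 stall=0 (-) EX@3 MEM@4 WB@5
I1 add r3 <- r2,r3: IF@2 ID@3 stall=0 (-) EX@4 MEM@5 WB@6
I2 mul r3 <- r4,r2: IF@3 ID@4 stall=0 (-) EX@5 MEM@6 WB@7
I3 mul r5 <- r5,r4: IF@4 ID@5 stall=0 (-) EX@6 MEM@7 WB@8
I4 add r3 <- r2,r5: IF@5 ID@6 stall=2 (RAW on I3.r5 (WB@8)) EX@9 MEM@10 WB@11
I5 sub r5 <- r5,r3: IF@6 ID@9 stall=2 (RAW on I4.r3 (WB@11)) EX@12 MEM@13 WB@14
I6 add r3 <- r4,r1: IF@9 ID@12 stall=0 (-) EX@13 MEM@14 WB@15

Answer: 15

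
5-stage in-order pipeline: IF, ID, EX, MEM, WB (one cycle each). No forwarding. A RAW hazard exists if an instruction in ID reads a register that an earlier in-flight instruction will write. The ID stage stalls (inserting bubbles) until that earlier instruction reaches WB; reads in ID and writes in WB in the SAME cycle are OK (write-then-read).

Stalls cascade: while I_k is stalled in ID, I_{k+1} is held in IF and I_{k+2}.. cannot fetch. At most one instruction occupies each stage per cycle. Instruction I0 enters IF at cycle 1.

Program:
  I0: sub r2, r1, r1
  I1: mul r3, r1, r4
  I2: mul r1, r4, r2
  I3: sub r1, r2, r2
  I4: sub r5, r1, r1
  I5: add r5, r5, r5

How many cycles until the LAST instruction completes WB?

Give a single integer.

I0 sub r2 <- r1,r1: IF@1 ID@2 stall=0 (-) EX@3 MEM@4 WB@5
I1 mul r3 <- r1,r4: IF@2 ID@3 stall=0 (-) EX@4 MEM@5 WB@6
I2 mul r1 <- r4,r2: IF@3 ID@4 stall=1 (RAW on I0.r2 (WB@5)) EX@6 MEM@7 WB@8
I3 sub r1 <- r2,r2: IF@4 ID@6 stall=0 (-) EX@7 MEM@8 WB@9
I4 sub r5 <- r1,r1: IF@6 ID@7 stall=2 (RAW on I3.r1 (WB@9)) EX@10 MEM@11 WB@12
I5 add r5 <- r5,r5: IF@7 ID@10 stall=2 (RAW on I4.r5 (WB@12)) EX@13 MEM@14 WB@15

Answer: 15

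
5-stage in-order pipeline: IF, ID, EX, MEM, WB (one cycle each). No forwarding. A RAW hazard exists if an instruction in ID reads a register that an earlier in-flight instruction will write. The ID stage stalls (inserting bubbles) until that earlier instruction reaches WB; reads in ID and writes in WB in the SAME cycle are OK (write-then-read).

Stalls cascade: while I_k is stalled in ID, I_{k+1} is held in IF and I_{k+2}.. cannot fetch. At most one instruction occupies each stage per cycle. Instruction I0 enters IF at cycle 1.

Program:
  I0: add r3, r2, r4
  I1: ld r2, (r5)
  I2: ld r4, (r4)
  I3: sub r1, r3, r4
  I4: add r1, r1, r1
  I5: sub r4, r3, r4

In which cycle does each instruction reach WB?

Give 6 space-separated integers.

I0 add r3 <- r2,r4: IF@1 ID@2 stall=0 (-) EX@3 MEM@4 WB@5
I1 ld r2 <- r5: IF@2 ID@3 stall=0 (-) EX@4 MEM@5 WB@6
I2 ld r4 <- r4: IF@3 ID@4 stall=0 (-) EX@5 MEM@6 WB@7
I3 sub r1 <- r3,r4: IF@4 ID@5 stall=2 (RAW on I2.r4 (WB@7)) EX@8 MEM@9 WB@10
I4 add r1 <- r1,r1: IF@5 ID@8 stall=2 (RAW on I3.r1 (WB@10)) EX@11 MEM@12 WB@13
I5 sub r4 <- r3,r4: IF@8 ID@11 stall=0 (-) EX@12 MEM@13 WB@14

Answer: 5 6 7 10 13 14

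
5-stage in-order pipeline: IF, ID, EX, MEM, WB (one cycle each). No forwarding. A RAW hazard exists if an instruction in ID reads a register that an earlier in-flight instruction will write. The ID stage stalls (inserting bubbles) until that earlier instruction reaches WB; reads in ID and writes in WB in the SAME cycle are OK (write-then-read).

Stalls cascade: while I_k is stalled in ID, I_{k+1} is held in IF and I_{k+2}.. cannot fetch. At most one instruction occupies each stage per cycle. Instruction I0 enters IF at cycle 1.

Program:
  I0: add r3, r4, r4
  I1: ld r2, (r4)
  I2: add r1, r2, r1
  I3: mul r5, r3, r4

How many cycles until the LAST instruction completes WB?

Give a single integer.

I0 add r3 <- r4,r4: IF@1 ID@2 stall=0 (-) EX@3 MEM@4 WB@5
I1 ld r2 <- r4: IF@2 ID@3 stall=0 (-) EX@4 MEM@5 WB@6
I2 add r1 <- r2,r1: IF@3 ID@4 stall=2 (RAW on I1.r2 (WB@6)) EX@7 MEM@8 WB@9
I3 mul r5 <- r3,r4: IF@4 ID@7 stall=0 (-) EX@8 MEM@9 WB@10

Answer: 10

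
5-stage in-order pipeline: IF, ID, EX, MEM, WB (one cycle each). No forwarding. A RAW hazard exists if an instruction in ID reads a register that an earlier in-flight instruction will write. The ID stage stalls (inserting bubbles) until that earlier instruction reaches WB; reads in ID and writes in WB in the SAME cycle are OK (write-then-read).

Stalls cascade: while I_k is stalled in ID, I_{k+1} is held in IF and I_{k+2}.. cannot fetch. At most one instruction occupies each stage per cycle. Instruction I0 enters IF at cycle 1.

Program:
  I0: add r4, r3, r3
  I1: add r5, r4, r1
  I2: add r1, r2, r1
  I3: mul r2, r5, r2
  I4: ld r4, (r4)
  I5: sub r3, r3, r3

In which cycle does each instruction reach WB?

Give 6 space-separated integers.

I0 add r4 <- r3,r3: IF@1 ID@2 stall=0 (-) EX@3 MEM@4 WB@5
I1 add r5 <- r4,r1: IF@2 ID@3 stall=2 (RAW on I0.r4 (WB@5)) EX@6 MEM@7 WB@8
I2 add r1 <- r2,r1: IF@3 ID@6 stall=0 (-) EX@7 MEM@8 WB@9
I3 mul r2 <- r5,r2: IF@6 ID@7 stall=1 (RAW on I1.r5 (WB@8)) EX@9 MEM@10 WB@11
I4 ld r4 <- r4: IF@7 ID@9 stall=0 (-) EX@10 MEM@11 WB@12
I5 sub r3 <- r3,r3: IF@9 ID@10 stall=0 (-) EX@11 MEM@12 WB@13

Answer: 5 8 9 11 12 13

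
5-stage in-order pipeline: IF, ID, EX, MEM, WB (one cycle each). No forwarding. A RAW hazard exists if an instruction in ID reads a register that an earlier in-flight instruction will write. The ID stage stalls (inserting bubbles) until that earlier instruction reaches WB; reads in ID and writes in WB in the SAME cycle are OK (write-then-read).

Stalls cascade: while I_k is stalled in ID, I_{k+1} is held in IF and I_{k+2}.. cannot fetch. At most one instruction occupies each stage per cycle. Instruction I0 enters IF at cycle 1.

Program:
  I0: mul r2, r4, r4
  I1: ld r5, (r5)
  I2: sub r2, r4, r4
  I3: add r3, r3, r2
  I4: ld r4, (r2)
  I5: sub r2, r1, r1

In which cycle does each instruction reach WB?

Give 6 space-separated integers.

I0 mul r2 <- r4,r4: IF@1 ID@2 stall=0 (-) EX@3 MEM@4 WB@5
I1 ld r5 <- r5: IF@2 ID@3 stall=0 (-) EX@4 MEM@5 WB@6
I2 sub r2 <- r4,r4: IF@3 ID@4 stall=0 (-) EX@5 MEM@6 WB@7
I3 add r3 <- r3,r2: IF@4 ID@5 stall=2 (RAW on I2.r2 (WB@7)) EX@8 MEM@9 WB@10
I4 ld r4 <- r2: IF@5 ID@8 stall=0 (-) EX@9 MEM@10 WB@11
I5 sub r2 <- r1,r1: IF@8 ID@9 stall=0 (-) EX@10 MEM@11 WB@12

Answer: 5 6 7 10 11 12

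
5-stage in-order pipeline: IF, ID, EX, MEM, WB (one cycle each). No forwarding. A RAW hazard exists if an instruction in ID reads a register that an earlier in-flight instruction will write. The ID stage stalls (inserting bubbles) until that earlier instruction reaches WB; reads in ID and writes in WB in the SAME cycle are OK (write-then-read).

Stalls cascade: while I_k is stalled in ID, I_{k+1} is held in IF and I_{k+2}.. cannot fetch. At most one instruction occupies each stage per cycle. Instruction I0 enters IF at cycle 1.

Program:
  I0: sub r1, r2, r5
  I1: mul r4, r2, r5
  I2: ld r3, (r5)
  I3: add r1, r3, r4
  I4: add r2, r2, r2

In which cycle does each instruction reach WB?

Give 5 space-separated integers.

I0 sub r1 <- r2,r5: IF@1 ID@2 stall=0 (-) EX@3 MEM@4 WB@5
I1 mul r4 <- r2,r5: IF@2 ID@3 stall=0 (-) EX@4 MEM@5 WB@6
I2 ld r3 <- r5: IF@3 ID@4 stall=0 (-) EX@5 MEM@6 WB@7
I3 add r1 <- r3,r4: IF@4 ID@5 stall=2 (RAW on I2.r3 (WB@7)) EX@8 MEM@9 WB@10
I4 add r2 <- r2,r2: IF@5 ID@8 stall=0 (-) EX@9 MEM@10 WB@11

Answer: 5 6 7 10 11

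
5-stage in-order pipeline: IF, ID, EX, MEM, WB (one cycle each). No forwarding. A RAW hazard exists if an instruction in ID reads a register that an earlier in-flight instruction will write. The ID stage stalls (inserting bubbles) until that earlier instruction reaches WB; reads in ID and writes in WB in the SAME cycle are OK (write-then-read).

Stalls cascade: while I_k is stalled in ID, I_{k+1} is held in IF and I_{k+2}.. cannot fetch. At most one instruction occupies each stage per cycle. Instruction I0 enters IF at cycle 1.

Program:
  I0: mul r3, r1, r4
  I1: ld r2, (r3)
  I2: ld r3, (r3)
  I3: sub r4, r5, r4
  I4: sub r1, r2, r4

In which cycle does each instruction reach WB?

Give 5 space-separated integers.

I0 mul r3 <- r1,r4: IF@1 ID@2 stall=0 (-) EX@3 MEM@4 WB@5
I1 ld r2 <- r3: IF@2 ID@3 stall=2 (RAW on I0.r3 (WB@5)) EX@6 MEM@7 WB@8
I2 ld r3 <- r3: IF@3 ID@6 stall=0 (-) EX@7 MEM@8 WB@9
I3 sub r4 <- r5,r4: IF@6 ID@7 stall=0 (-) EX@8 MEM@9 WB@10
I4 sub r1 <- r2,r4: IF@7 ID@8 stall=2 (RAW on I3.r4 (WB@10)) EX@11 MEM@12 WB@13

Answer: 5 8 9 10 13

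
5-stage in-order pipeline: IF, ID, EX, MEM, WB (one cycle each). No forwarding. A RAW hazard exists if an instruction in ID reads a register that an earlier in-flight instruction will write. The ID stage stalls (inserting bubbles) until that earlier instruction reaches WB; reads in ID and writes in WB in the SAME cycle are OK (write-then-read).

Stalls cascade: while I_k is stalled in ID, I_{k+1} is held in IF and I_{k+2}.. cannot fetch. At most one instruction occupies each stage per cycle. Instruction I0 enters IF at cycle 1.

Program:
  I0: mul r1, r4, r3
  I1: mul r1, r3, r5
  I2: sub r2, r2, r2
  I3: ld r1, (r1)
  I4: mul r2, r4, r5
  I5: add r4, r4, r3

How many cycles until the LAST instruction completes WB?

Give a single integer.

I0 mul r1 <- r4,r3: IF@1 ID@2 stall=0 (-) EX@3 MEM@4 WB@5
I1 mul r1 <- r3,r5: IF@2 ID@3 stall=0 (-) EX@4 MEM@5 WB@6
I2 sub r2 <- r2,r2: IF@3 ID@4 stall=0 (-) EX@5 MEM@6 WB@7
I3 ld r1 <- r1: IF@4 ID@5 stall=1 (RAW on I1.r1 (WB@6)) EX@7 MEM@8 WB@9
I4 mul r2 <- r4,r5: IF@5 ID@7 stall=0 (-) EX@8 MEM@9 WB@10
I5 add r4 <- r4,r3: IF@7 ID@8 stall=0 (-) EX@9 MEM@10 WB@11

Answer: 11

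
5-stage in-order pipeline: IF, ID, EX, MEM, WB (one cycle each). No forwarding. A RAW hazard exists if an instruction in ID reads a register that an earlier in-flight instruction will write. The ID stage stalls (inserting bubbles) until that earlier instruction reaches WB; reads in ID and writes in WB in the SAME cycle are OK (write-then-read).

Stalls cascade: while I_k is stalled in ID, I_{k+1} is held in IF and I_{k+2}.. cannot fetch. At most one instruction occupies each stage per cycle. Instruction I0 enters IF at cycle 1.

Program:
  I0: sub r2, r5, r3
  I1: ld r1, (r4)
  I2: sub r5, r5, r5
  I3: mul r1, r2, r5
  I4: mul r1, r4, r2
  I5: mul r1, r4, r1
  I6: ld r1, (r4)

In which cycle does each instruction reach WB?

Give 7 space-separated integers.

Answer: 5 6 7 10 11 14 15

Derivation:
I0 sub r2 <- r5,r3: IF@1 ID@2 stall=0 (-) EX@3 MEM@4 WB@5
I1 ld r1 <- r4: IF@2 ID@3 stall=0 (-) EX@4 MEM@5 WB@6
I2 sub r5 <- r5,r5: IF@3 ID@4 stall=0 (-) EX@5 MEM@6 WB@7
I3 mul r1 <- r2,r5: IF@4 ID@5 stall=2 (RAW on I2.r5 (WB@7)) EX@8 MEM@9 WB@10
I4 mul r1 <- r4,r2: IF@5 ID@8 stall=0 (-) EX@9 MEM@10 WB@11
I5 mul r1 <- r4,r1: IF@8 ID@9 stall=2 (RAW on I4.r1 (WB@11)) EX@12 MEM@13 WB@14
I6 ld r1 <- r4: IF@9 ID@12 stall=0 (-) EX@13 MEM@14 WB@15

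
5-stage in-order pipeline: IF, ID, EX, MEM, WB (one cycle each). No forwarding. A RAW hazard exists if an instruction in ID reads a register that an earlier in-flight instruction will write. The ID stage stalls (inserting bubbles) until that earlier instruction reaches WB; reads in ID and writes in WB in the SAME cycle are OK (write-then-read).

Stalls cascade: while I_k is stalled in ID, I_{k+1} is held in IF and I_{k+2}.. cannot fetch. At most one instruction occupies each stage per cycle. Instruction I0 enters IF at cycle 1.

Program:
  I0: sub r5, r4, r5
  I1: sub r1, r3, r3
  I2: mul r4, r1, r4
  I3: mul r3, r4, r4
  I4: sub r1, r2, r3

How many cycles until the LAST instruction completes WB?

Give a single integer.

Answer: 15

Derivation:
I0 sub r5 <- r4,r5: IF@1 ID@2 stall=0 (-) EX@3 MEM@4 WB@5
I1 sub r1 <- r3,r3: IF@2 ID@3 stall=0 (-) EX@4 MEM@5 WB@6
I2 mul r4 <- r1,r4: IF@3 ID@4 stall=2 (RAW on I1.r1 (WB@6)) EX@7 MEM@8 WB@9
I3 mul r3 <- r4,r4: IF@4 ID@7 stall=2 (RAW on I2.r4 (WB@9)) EX@10 MEM@11 WB@12
I4 sub r1 <- r2,r3: IF@7 ID@10 stall=2 (RAW on I3.r3 (WB@12)) EX@13 MEM@14 WB@15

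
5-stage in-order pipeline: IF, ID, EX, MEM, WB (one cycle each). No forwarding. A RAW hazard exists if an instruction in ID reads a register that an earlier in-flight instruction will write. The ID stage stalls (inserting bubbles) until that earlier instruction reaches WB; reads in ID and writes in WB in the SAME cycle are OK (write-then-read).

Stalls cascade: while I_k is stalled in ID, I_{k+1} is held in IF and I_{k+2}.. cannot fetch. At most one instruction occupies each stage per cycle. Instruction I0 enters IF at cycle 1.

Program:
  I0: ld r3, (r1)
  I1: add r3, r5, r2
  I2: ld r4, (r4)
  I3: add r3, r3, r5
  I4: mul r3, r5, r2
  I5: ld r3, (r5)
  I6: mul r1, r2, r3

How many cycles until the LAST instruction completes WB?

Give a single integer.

I0 ld r3 <- r1: IF@1 ID@2 stall=0 (-) EX@3 MEM@4 WB@5
I1 add r3 <- r5,r2: IF@2 ID@3 stall=0 (-) EX@4 MEM@5 WB@6
I2 ld r4 <- r4: IF@3 ID@4 stall=0 (-) EX@5 MEM@6 WB@7
I3 add r3 <- r3,r5: IF@4 ID@5 stall=1 (RAW on I1.r3 (WB@6)) EX@7 MEM@8 WB@9
I4 mul r3 <- r5,r2: IF@5 ID@7 stall=0 (-) EX@8 MEM@9 WB@10
I5 ld r3 <- r5: IF@7 ID@8 stall=0 (-) EX@9 MEM@10 WB@11
I6 mul r1 <- r2,r3: IF@8 ID@9 stall=2 (RAW on I5.r3 (WB@11)) EX@12 MEM@13 WB@14

Answer: 14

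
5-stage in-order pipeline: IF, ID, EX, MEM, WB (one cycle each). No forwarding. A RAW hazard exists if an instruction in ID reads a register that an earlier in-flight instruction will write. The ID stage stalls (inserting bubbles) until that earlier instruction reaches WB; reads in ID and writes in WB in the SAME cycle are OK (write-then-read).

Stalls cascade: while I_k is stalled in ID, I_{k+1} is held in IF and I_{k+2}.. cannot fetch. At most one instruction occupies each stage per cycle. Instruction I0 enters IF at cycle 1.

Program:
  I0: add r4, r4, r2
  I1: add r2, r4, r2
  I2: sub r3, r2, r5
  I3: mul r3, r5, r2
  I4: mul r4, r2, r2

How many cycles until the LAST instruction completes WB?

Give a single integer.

I0 add r4 <- r4,r2: IF@1 ID@2 stall=0 (-) EX@3 MEM@4 WB@5
I1 add r2 <- r4,r2: IF@2 ID@3 stall=2 (RAW on I0.r4 (WB@5)) EX@6 MEM@7 WB@8
I2 sub r3 <- r2,r5: IF@3 ID@6 stall=2 (RAW on I1.r2 (WB@8)) EX@9 MEM@10 WB@11
I3 mul r3 <- r5,r2: IF@6 ID@9 stall=0 (-) EX@10 MEM@11 WB@12
I4 mul r4 <- r2,r2: IF@9 ID@10 stall=0 (-) EX@11 MEM@12 WB@13

Answer: 13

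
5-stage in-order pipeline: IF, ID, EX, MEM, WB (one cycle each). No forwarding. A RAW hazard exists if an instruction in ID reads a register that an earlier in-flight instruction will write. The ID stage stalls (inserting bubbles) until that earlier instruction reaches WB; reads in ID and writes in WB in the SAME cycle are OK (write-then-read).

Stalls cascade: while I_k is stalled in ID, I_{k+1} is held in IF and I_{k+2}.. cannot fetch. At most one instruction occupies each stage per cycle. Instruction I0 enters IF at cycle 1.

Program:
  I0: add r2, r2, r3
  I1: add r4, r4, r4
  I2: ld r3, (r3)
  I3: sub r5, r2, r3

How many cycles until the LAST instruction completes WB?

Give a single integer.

Answer: 10

Derivation:
I0 add r2 <- r2,r3: IF@1 ID@2 stall=0 (-) EX@3 MEM@4 WB@5
I1 add r4 <- r4,r4: IF@2 ID@3 stall=0 (-) EX@4 MEM@5 WB@6
I2 ld r3 <- r3: IF@3 ID@4 stall=0 (-) EX@5 MEM@6 WB@7
I3 sub r5 <- r2,r3: IF@4 ID@5 stall=2 (RAW on I2.r3 (WB@7)) EX@8 MEM@9 WB@10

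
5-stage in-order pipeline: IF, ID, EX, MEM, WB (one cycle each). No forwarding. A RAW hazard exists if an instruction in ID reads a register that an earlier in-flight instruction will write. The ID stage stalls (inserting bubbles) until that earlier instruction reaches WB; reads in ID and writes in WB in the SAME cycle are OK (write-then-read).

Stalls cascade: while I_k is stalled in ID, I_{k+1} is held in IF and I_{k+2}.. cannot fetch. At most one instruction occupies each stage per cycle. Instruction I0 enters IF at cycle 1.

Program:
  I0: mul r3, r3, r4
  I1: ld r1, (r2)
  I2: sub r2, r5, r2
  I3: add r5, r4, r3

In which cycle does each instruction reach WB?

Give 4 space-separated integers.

I0 mul r3 <- r3,r4: IF@1 ID@2 stall=0 (-) EX@3 MEM@4 WB@5
I1 ld r1 <- r2: IF@2 ID@3 stall=0 (-) EX@4 MEM@5 WB@6
I2 sub r2 <- r5,r2: IF@3 ID@4 stall=0 (-) EX@5 MEM@6 WB@7
I3 add r5 <- r4,r3: IF@4 ID@5 stall=0 (-) EX@6 MEM@7 WB@8

Answer: 5 6 7 8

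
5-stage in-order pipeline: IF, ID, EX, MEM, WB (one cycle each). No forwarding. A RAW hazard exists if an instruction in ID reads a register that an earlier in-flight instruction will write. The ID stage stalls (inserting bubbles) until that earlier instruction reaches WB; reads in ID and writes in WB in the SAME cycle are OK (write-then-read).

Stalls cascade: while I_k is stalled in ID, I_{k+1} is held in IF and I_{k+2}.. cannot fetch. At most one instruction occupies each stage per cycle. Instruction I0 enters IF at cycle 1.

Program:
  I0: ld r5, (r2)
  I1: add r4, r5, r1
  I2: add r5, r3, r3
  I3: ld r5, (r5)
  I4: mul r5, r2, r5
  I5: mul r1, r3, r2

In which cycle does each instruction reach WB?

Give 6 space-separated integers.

Answer: 5 8 9 12 15 16

Derivation:
I0 ld r5 <- r2: IF@1 ID@2 stall=0 (-) EX@3 MEM@4 WB@5
I1 add r4 <- r5,r1: IF@2 ID@3 stall=2 (RAW on I0.r5 (WB@5)) EX@6 MEM@7 WB@8
I2 add r5 <- r3,r3: IF@3 ID@6 stall=0 (-) EX@7 MEM@8 WB@9
I3 ld r5 <- r5: IF@6 ID@7 stall=2 (RAW on I2.r5 (WB@9)) EX@10 MEM@11 WB@12
I4 mul r5 <- r2,r5: IF@7 ID@10 stall=2 (RAW on I3.r5 (WB@12)) EX@13 MEM@14 WB@15
I5 mul r1 <- r3,r2: IF@10 ID@13 stall=0 (-) EX@14 MEM@15 WB@16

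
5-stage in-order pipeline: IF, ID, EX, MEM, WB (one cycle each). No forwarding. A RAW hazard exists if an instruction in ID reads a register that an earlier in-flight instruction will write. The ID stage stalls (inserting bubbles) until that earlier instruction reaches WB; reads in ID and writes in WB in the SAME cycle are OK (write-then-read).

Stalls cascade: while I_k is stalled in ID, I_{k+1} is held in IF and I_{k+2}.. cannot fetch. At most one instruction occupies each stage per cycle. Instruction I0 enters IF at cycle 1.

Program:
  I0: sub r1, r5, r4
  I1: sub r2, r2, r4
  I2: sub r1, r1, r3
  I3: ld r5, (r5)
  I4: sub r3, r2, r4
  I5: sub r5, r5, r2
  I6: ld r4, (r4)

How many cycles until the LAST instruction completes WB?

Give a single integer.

Answer: 13

Derivation:
I0 sub r1 <- r5,r4: IF@1 ID@2 stall=0 (-) EX@3 MEM@4 WB@5
I1 sub r2 <- r2,r4: IF@2 ID@3 stall=0 (-) EX@4 MEM@5 WB@6
I2 sub r1 <- r1,r3: IF@3 ID@4 stall=1 (RAW on I0.r1 (WB@5)) EX@6 MEM@7 WB@8
I3 ld r5 <- r5: IF@4 ID@6 stall=0 (-) EX@7 MEM@8 WB@9
I4 sub r3 <- r2,r4: IF@6 ID@7 stall=0 (-) EX@8 MEM@9 WB@10
I5 sub r5 <- r5,r2: IF@7 ID@8 stall=1 (RAW on I3.r5 (WB@9)) EX@10 MEM@11 WB@12
I6 ld r4 <- r4: IF@8 ID@10 stall=0 (-) EX@11 MEM@12 WB@13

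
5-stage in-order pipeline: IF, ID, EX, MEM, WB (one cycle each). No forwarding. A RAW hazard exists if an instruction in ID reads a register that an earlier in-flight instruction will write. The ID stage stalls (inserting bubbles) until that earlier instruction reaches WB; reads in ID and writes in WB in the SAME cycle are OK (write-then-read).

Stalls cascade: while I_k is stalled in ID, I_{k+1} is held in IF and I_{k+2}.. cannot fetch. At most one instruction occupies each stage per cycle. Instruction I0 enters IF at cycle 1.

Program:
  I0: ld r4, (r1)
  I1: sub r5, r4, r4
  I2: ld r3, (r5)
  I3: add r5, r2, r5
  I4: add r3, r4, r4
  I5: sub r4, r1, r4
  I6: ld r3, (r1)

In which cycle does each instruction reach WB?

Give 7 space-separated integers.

I0 ld r4 <- r1: IF@1 ID@2 stall=0 (-) EX@3 MEM@4 WB@5
I1 sub r5 <- r4,r4: IF@2 ID@3 stall=2 (RAW on I0.r4 (WB@5)) EX@6 MEM@7 WB@8
I2 ld r3 <- r5: IF@3 ID@6 stall=2 (RAW on I1.r5 (WB@8)) EX@9 MEM@10 WB@11
I3 add r5 <- r2,r5: IF@6 ID@9 stall=0 (-) EX@10 MEM@11 WB@12
I4 add r3 <- r4,r4: IF@9 ID@10 stall=0 (-) EX@11 MEM@12 WB@13
I5 sub r4 <- r1,r4: IF@10 ID@11 stall=0 (-) EX@12 MEM@13 WB@14
I6 ld r3 <- r1: IF@11 ID@12 stall=0 (-) EX@13 MEM@14 WB@15

Answer: 5 8 11 12 13 14 15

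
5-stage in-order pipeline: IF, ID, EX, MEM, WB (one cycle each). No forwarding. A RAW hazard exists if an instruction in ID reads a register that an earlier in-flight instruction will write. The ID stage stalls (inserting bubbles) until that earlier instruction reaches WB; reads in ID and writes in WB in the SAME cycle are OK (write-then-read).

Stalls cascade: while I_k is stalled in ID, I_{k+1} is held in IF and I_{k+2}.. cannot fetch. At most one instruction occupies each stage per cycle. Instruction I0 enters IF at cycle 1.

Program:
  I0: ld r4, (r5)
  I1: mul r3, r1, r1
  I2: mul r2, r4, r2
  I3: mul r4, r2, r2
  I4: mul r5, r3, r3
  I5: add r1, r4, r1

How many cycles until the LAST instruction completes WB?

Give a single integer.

Answer: 14

Derivation:
I0 ld r4 <- r5: IF@1 ID@2 stall=0 (-) EX@3 MEM@4 WB@5
I1 mul r3 <- r1,r1: IF@2 ID@3 stall=0 (-) EX@4 MEM@5 WB@6
I2 mul r2 <- r4,r2: IF@3 ID@4 stall=1 (RAW on I0.r4 (WB@5)) EX@6 MEM@7 WB@8
I3 mul r4 <- r2,r2: IF@4 ID@6 stall=2 (RAW on I2.r2 (WB@8)) EX@9 MEM@10 WB@11
I4 mul r5 <- r3,r3: IF@6 ID@9 stall=0 (-) EX@10 MEM@11 WB@12
I5 add r1 <- r4,r1: IF@9 ID@10 stall=1 (RAW on I3.r4 (WB@11)) EX@12 MEM@13 WB@14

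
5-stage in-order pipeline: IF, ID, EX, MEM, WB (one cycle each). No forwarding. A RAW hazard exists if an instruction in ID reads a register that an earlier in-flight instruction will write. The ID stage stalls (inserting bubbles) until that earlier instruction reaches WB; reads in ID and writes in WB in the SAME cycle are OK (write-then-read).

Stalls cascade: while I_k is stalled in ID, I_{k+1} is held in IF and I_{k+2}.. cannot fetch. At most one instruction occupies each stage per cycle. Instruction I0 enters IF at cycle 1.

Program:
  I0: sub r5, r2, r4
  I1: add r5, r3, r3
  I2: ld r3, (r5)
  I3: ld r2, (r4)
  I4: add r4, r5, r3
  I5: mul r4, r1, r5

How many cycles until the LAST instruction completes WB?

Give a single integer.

Answer: 13

Derivation:
I0 sub r5 <- r2,r4: IF@1 ID@2 stall=0 (-) EX@3 MEM@4 WB@5
I1 add r5 <- r3,r3: IF@2 ID@3 stall=0 (-) EX@4 MEM@5 WB@6
I2 ld r3 <- r5: IF@3 ID@4 stall=2 (RAW on I1.r5 (WB@6)) EX@7 MEM@8 WB@9
I3 ld r2 <- r4: IF@4 ID@7 stall=0 (-) EX@8 MEM@9 WB@10
I4 add r4 <- r5,r3: IF@7 ID@8 stall=1 (RAW on I2.r3 (WB@9)) EX@10 MEM@11 WB@12
I5 mul r4 <- r1,r5: IF@8 ID@10 stall=0 (-) EX@11 MEM@12 WB@13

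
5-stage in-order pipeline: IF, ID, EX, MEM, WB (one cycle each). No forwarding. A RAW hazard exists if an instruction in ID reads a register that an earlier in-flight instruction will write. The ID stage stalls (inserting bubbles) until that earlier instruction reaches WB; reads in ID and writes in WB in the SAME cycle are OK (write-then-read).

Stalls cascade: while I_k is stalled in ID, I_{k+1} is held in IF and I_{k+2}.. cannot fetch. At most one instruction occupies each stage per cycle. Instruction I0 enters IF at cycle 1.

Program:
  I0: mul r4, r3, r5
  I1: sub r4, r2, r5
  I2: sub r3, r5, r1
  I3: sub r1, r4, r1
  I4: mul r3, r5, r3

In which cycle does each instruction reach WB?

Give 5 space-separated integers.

I0 mul r4 <- r3,r5: IF@1 ID@2 stall=0 (-) EX@3 MEM@4 WB@5
I1 sub r4 <- r2,r5: IF@2 ID@3 stall=0 (-) EX@4 MEM@5 WB@6
I2 sub r3 <- r5,r1: IF@3 ID@4 stall=0 (-) EX@5 MEM@6 WB@7
I3 sub r1 <- r4,r1: IF@4 ID@5 stall=1 (RAW on I1.r4 (WB@6)) EX@7 MEM@8 WB@9
I4 mul r3 <- r5,r3: IF@5 ID@7 stall=0 (-) EX@8 MEM@9 WB@10

Answer: 5 6 7 9 10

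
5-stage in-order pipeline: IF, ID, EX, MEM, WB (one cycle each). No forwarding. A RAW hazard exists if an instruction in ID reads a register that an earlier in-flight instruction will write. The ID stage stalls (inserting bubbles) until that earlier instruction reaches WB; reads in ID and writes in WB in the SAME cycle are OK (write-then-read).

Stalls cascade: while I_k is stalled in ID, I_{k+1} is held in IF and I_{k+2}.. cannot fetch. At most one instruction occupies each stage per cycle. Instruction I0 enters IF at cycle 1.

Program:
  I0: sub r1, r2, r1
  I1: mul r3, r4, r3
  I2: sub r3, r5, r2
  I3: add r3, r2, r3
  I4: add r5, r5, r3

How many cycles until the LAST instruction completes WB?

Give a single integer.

Answer: 13

Derivation:
I0 sub r1 <- r2,r1: IF@1 ID@2 stall=0 (-) EX@3 MEM@4 WB@5
I1 mul r3 <- r4,r3: IF@2 ID@3 stall=0 (-) EX@4 MEM@5 WB@6
I2 sub r3 <- r5,r2: IF@3 ID@4 stall=0 (-) EX@5 MEM@6 WB@7
I3 add r3 <- r2,r3: IF@4 ID@5 stall=2 (RAW on I2.r3 (WB@7)) EX@8 MEM@9 WB@10
I4 add r5 <- r5,r3: IF@5 ID@8 stall=2 (RAW on I3.r3 (WB@10)) EX@11 MEM@12 WB@13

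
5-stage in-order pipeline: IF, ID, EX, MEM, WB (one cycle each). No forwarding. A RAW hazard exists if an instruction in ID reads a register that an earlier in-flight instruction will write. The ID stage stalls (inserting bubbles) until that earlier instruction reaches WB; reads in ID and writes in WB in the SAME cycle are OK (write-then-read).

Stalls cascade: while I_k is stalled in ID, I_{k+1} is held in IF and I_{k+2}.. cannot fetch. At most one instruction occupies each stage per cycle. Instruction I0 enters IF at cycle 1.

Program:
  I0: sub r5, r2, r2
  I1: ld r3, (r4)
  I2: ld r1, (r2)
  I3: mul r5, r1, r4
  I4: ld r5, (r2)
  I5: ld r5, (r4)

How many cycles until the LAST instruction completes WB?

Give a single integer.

I0 sub r5 <- r2,r2: IF@1 ID@2 stall=0 (-) EX@3 MEM@4 WB@5
I1 ld r3 <- r4: IF@2 ID@3 stall=0 (-) EX@4 MEM@5 WB@6
I2 ld r1 <- r2: IF@3 ID@4 stall=0 (-) EX@5 MEM@6 WB@7
I3 mul r5 <- r1,r4: IF@4 ID@5 stall=2 (RAW on I2.r1 (WB@7)) EX@8 MEM@9 WB@10
I4 ld r5 <- r2: IF@5 ID@8 stall=0 (-) EX@9 MEM@10 WB@11
I5 ld r5 <- r4: IF@8 ID@9 stall=0 (-) EX@10 MEM@11 WB@12

Answer: 12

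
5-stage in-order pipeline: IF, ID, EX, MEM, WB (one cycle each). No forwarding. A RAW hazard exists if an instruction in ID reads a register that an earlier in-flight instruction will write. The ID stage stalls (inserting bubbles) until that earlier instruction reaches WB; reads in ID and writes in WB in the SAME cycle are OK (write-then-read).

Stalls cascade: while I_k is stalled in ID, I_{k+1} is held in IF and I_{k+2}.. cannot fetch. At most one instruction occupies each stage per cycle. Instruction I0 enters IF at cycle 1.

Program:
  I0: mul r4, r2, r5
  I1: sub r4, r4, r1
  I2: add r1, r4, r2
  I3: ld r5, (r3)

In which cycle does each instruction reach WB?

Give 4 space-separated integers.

Answer: 5 8 11 12

Derivation:
I0 mul r4 <- r2,r5: IF@1 ID@2 stall=0 (-) EX@3 MEM@4 WB@5
I1 sub r4 <- r4,r1: IF@2 ID@3 stall=2 (RAW on I0.r4 (WB@5)) EX@6 MEM@7 WB@8
I2 add r1 <- r4,r2: IF@3 ID@6 stall=2 (RAW on I1.r4 (WB@8)) EX@9 MEM@10 WB@11
I3 ld r5 <- r3: IF@6 ID@9 stall=0 (-) EX@10 MEM@11 WB@12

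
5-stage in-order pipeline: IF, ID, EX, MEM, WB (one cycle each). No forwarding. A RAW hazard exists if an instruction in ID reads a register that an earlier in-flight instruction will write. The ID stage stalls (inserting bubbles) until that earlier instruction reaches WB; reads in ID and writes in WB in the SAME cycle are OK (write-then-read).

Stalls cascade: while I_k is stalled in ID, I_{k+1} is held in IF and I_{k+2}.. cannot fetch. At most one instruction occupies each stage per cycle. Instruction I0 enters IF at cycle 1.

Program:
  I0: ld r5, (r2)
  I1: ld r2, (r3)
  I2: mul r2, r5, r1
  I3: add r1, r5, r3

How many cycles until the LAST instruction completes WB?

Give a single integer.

I0 ld r5 <- r2: IF@1 ID@2 stall=0 (-) EX@3 MEM@4 WB@5
I1 ld r2 <- r3: IF@2 ID@3 stall=0 (-) EX@4 MEM@5 WB@6
I2 mul r2 <- r5,r1: IF@3 ID@4 stall=1 (RAW on I0.r5 (WB@5)) EX@6 MEM@7 WB@8
I3 add r1 <- r5,r3: IF@4 ID@6 stall=0 (-) EX@7 MEM@8 WB@9

Answer: 9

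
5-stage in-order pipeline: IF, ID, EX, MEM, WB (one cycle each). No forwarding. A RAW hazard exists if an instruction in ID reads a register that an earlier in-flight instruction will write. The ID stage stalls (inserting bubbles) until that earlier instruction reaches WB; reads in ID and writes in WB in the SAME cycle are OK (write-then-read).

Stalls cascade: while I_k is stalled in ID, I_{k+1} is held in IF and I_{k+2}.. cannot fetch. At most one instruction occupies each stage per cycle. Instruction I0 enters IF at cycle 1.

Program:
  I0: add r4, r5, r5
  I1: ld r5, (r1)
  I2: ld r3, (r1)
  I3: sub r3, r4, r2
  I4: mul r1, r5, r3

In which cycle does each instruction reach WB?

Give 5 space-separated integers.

I0 add r4 <- r5,r5: IF@1 ID@2 stall=0 (-) EX@3 MEM@4 WB@5
I1 ld r5 <- r1: IF@2 ID@3 stall=0 (-) EX@4 MEM@5 WB@6
I2 ld r3 <- r1: IF@3 ID@4 stall=0 (-) EX@5 MEM@6 WB@7
I3 sub r3 <- r4,r2: IF@4 ID@5 stall=0 (-) EX@6 MEM@7 WB@8
I4 mul r1 <- r5,r3: IF@5 ID@6 stall=2 (RAW on I3.r3 (WB@8)) EX@9 MEM@10 WB@11

Answer: 5 6 7 8 11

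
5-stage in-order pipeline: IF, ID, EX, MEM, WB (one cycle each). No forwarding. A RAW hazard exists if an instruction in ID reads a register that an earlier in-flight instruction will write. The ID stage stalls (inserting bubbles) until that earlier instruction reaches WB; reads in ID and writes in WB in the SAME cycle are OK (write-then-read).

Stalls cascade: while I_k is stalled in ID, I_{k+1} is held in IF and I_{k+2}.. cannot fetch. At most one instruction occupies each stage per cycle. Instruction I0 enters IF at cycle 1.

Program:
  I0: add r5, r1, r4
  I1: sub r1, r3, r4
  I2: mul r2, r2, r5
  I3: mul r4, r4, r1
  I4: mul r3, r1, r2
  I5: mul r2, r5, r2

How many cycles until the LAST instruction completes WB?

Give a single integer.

Answer: 12

Derivation:
I0 add r5 <- r1,r4: IF@1 ID@2 stall=0 (-) EX@3 MEM@4 WB@5
I1 sub r1 <- r3,r4: IF@2 ID@3 stall=0 (-) EX@4 MEM@5 WB@6
I2 mul r2 <- r2,r5: IF@3 ID@4 stall=1 (RAW on I0.r5 (WB@5)) EX@6 MEM@7 WB@8
I3 mul r4 <- r4,r1: IF@4 ID@6 stall=0 (-) EX@7 MEM@8 WB@9
I4 mul r3 <- r1,r2: IF@6 ID@7 stall=1 (RAW on I2.r2 (WB@8)) EX@9 MEM@10 WB@11
I5 mul r2 <- r5,r2: IF@7 ID@9 stall=0 (-) EX@10 MEM@11 WB@12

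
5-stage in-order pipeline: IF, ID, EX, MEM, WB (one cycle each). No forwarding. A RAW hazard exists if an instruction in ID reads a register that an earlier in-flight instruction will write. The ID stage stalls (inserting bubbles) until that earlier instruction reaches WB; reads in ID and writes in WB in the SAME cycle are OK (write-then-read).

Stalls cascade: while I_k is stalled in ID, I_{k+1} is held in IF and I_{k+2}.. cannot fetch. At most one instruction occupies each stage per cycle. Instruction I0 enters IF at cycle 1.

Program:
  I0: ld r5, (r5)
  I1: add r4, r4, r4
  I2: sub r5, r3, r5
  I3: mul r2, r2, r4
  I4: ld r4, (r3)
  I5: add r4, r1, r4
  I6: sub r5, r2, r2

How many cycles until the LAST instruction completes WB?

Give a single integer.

Answer: 14

Derivation:
I0 ld r5 <- r5: IF@1 ID@2 stall=0 (-) EX@3 MEM@4 WB@5
I1 add r4 <- r4,r4: IF@2 ID@3 stall=0 (-) EX@4 MEM@5 WB@6
I2 sub r5 <- r3,r5: IF@3 ID@4 stall=1 (RAW on I0.r5 (WB@5)) EX@6 MEM@7 WB@8
I3 mul r2 <- r2,r4: IF@4 ID@6 stall=0 (-) EX@7 MEM@8 WB@9
I4 ld r4 <- r3: IF@6 ID@7 stall=0 (-) EX@8 MEM@9 WB@10
I5 add r4 <- r1,r4: IF@7 ID@8 stall=2 (RAW on I4.r4 (WB@10)) EX@11 MEM@12 WB@13
I6 sub r5 <- r2,r2: IF@8 ID@11 stall=0 (-) EX@12 MEM@13 WB@14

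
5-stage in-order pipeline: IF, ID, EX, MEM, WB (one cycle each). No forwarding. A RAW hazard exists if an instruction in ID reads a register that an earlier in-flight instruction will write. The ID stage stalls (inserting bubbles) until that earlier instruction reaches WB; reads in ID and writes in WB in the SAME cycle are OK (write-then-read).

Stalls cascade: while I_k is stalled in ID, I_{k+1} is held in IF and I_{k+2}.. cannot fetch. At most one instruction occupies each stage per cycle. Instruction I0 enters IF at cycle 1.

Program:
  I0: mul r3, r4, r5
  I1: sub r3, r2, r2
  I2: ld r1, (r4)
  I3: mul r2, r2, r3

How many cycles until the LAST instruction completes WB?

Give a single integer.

I0 mul r3 <- r4,r5: IF@1 ID@2 stall=0 (-) EX@3 MEM@4 WB@5
I1 sub r3 <- r2,r2: IF@2 ID@3 stall=0 (-) EX@4 MEM@5 WB@6
I2 ld r1 <- r4: IF@3 ID@4 stall=0 (-) EX@5 MEM@6 WB@7
I3 mul r2 <- r2,r3: IF@4 ID@5 stall=1 (RAW on I1.r3 (WB@6)) EX@7 MEM@8 WB@9

Answer: 9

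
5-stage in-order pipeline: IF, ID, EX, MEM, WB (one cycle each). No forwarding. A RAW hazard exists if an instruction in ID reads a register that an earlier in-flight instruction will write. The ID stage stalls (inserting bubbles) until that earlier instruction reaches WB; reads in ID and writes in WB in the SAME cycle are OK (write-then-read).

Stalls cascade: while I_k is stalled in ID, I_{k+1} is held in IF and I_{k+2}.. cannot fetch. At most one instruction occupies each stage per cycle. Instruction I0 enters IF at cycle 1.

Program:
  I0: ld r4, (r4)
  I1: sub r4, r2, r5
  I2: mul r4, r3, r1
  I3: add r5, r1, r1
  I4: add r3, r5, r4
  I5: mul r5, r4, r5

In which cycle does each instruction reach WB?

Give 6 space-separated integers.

Answer: 5 6 7 8 11 12

Derivation:
I0 ld r4 <- r4: IF@1 ID@2 stall=0 (-) EX@3 MEM@4 WB@5
I1 sub r4 <- r2,r5: IF@2 ID@3 stall=0 (-) EX@4 MEM@5 WB@6
I2 mul r4 <- r3,r1: IF@3 ID@4 stall=0 (-) EX@5 MEM@6 WB@7
I3 add r5 <- r1,r1: IF@4 ID@5 stall=0 (-) EX@6 MEM@7 WB@8
I4 add r3 <- r5,r4: IF@5 ID@6 stall=2 (RAW on I3.r5 (WB@8)) EX@9 MEM@10 WB@11
I5 mul r5 <- r4,r5: IF@6 ID@9 stall=0 (-) EX@10 MEM@11 WB@12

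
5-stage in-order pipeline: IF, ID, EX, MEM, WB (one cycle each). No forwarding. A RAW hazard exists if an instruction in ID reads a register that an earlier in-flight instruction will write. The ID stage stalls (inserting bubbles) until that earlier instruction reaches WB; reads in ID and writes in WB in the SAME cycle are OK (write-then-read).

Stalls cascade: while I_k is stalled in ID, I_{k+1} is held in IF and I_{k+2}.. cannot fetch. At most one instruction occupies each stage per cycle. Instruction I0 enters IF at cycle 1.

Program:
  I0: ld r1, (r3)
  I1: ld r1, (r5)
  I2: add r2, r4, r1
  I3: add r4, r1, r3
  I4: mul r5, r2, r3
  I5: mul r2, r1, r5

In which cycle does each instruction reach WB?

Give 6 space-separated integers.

Answer: 5 6 9 10 12 15

Derivation:
I0 ld r1 <- r3: IF@1 ID@2 stall=0 (-) EX@3 MEM@4 WB@5
I1 ld r1 <- r5: IF@2 ID@3 stall=0 (-) EX@4 MEM@5 WB@6
I2 add r2 <- r4,r1: IF@3 ID@4 stall=2 (RAW on I1.r1 (WB@6)) EX@7 MEM@8 WB@9
I3 add r4 <- r1,r3: IF@4 ID@7 stall=0 (-) EX@8 MEM@9 WB@10
I4 mul r5 <- r2,r3: IF@7 ID@8 stall=1 (RAW on I2.r2 (WB@9)) EX@10 MEM@11 WB@12
I5 mul r2 <- r1,r5: IF@8 ID@10 stall=2 (RAW on I4.r5 (WB@12)) EX@13 MEM@14 WB@15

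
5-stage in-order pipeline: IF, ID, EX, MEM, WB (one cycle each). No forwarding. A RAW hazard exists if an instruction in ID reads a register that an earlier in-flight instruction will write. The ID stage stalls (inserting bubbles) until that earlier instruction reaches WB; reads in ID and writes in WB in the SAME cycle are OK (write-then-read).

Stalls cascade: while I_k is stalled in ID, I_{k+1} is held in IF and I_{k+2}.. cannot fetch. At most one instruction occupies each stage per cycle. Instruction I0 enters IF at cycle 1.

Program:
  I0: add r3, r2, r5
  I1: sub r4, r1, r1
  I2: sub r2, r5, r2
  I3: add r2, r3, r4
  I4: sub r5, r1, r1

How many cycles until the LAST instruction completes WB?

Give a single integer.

Answer: 10

Derivation:
I0 add r3 <- r2,r5: IF@1 ID@2 stall=0 (-) EX@3 MEM@4 WB@5
I1 sub r4 <- r1,r1: IF@2 ID@3 stall=0 (-) EX@4 MEM@5 WB@6
I2 sub r2 <- r5,r2: IF@3 ID@4 stall=0 (-) EX@5 MEM@6 WB@7
I3 add r2 <- r3,r4: IF@4 ID@5 stall=1 (RAW on I1.r4 (WB@6)) EX@7 MEM@8 WB@9
I4 sub r5 <- r1,r1: IF@5 ID@7 stall=0 (-) EX@8 MEM@9 WB@10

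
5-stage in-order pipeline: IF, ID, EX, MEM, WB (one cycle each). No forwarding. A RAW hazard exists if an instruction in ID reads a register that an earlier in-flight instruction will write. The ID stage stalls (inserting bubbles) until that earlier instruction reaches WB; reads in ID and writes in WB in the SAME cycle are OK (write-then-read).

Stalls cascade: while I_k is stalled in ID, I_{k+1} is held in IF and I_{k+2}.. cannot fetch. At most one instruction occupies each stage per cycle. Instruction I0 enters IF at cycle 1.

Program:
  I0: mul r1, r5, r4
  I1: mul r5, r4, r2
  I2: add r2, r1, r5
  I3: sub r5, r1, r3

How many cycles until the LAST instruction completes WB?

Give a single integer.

Answer: 10

Derivation:
I0 mul r1 <- r5,r4: IF@1 ID@2 stall=0 (-) EX@3 MEM@4 WB@5
I1 mul r5 <- r4,r2: IF@2 ID@3 stall=0 (-) EX@4 MEM@5 WB@6
I2 add r2 <- r1,r5: IF@3 ID@4 stall=2 (RAW on I1.r5 (WB@6)) EX@7 MEM@8 WB@9
I3 sub r5 <- r1,r3: IF@4 ID@7 stall=0 (-) EX@8 MEM@9 WB@10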